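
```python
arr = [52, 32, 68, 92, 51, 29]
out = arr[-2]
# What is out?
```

arr has length 6. Negative index -2 maps to positive index 6 + (-2) = 4. arr[4] = 51.

51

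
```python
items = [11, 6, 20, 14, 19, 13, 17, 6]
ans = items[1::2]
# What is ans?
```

items has length 8. The slice items[1::2] selects indices [1, 3, 5, 7] (1->6, 3->14, 5->13, 7->6), giving [6, 14, 13, 6].

[6, 14, 13, 6]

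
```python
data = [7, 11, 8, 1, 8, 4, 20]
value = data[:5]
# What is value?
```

data has length 7. The slice data[:5] selects indices [0, 1, 2, 3, 4] (0->7, 1->11, 2->8, 3->1, 4->8), giving [7, 11, 8, 1, 8].

[7, 11, 8, 1, 8]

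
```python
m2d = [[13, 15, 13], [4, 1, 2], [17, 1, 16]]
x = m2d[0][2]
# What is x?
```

m2d[0] = [13, 15, 13]. Taking column 2 of that row yields 13.

13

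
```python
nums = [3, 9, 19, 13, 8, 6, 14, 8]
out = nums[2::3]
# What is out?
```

nums has length 8. The slice nums[2::3] selects indices [2, 5] (2->19, 5->6), giving [19, 6].

[19, 6]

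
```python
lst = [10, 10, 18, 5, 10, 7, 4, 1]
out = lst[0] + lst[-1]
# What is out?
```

lst has length 8. lst[0] = 10.
lst has length 8. Negative index -1 maps to positive index 8 + (-1) = 7. lst[7] = 1.
Sum: 10 + 1 = 11.

11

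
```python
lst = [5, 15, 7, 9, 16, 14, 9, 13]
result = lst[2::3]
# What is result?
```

lst has length 8. The slice lst[2::3] selects indices [2, 5] (2->7, 5->14), giving [7, 14].

[7, 14]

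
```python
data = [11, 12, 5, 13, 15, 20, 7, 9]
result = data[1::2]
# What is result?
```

data has length 8. The slice data[1::2] selects indices [1, 3, 5, 7] (1->12, 3->13, 5->20, 7->9), giving [12, 13, 20, 9].

[12, 13, 20, 9]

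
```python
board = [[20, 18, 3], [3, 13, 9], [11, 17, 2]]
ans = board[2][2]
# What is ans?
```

board[2] = [11, 17, 2]. Taking column 2 of that row yields 2.

2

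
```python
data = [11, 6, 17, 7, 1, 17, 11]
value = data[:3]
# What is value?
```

data has length 7. The slice data[:3] selects indices [0, 1, 2] (0->11, 1->6, 2->17), giving [11, 6, 17].

[11, 6, 17]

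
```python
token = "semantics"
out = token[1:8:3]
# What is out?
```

token has length 9. The slice token[1:8:3] selects indices [1, 4, 7] (1->'e', 4->'n', 7->'c'), giving 'enc'.

'enc'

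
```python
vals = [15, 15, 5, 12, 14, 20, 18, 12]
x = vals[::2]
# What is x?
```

vals has length 8. The slice vals[::2] selects indices [0, 2, 4, 6] (0->15, 2->5, 4->14, 6->18), giving [15, 5, 14, 18].

[15, 5, 14, 18]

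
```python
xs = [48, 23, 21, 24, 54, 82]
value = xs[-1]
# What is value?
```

xs has length 6. Negative index -1 maps to positive index 6 + (-1) = 5. xs[5] = 82.

82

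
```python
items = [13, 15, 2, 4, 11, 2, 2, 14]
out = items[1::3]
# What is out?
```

items has length 8. The slice items[1::3] selects indices [1, 4, 7] (1->15, 4->11, 7->14), giving [15, 11, 14].

[15, 11, 14]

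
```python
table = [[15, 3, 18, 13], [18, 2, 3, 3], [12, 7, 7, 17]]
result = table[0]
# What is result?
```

table has 3 rows. Row 0 is [15, 3, 18, 13].

[15, 3, 18, 13]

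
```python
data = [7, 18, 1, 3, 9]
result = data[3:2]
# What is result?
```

data has length 5. The slice data[3:2] resolves to an empty index range, so the result is [].

[]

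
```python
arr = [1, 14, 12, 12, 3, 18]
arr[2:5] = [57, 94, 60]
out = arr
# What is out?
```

arr starts as [1, 14, 12, 12, 3, 18] (length 6). The slice arr[2:5] covers indices [2, 3, 4] with values [12, 12, 3]. Replacing that slice with [57, 94, 60] (same length) produces [1, 14, 57, 94, 60, 18].

[1, 14, 57, 94, 60, 18]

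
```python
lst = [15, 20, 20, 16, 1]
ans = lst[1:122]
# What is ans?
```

lst has length 5. The slice lst[1:122] selects indices [1, 2, 3, 4] (1->20, 2->20, 3->16, 4->1), giving [20, 20, 16, 1].

[20, 20, 16, 1]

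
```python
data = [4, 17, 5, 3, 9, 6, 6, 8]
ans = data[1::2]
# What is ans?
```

data has length 8. The slice data[1::2] selects indices [1, 3, 5, 7] (1->17, 3->3, 5->6, 7->8), giving [17, 3, 6, 8].

[17, 3, 6, 8]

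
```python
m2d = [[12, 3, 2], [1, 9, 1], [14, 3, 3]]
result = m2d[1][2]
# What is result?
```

m2d[1] = [1, 9, 1]. Taking column 2 of that row yields 1.

1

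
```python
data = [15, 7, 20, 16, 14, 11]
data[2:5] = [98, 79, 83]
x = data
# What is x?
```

data starts as [15, 7, 20, 16, 14, 11] (length 6). The slice data[2:5] covers indices [2, 3, 4] with values [20, 16, 14]. Replacing that slice with [98, 79, 83] (same length) produces [15, 7, 98, 79, 83, 11].

[15, 7, 98, 79, 83, 11]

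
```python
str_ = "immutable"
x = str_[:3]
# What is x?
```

str_ has length 9. The slice str_[:3] selects indices [0, 1, 2] (0->'i', 1->'m', 2->'m'), giving 'imm'.

'imm'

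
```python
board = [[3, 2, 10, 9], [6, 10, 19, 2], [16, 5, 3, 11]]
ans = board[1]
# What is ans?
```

board has 3 rows. Row 1 is [6, 10, 19, 2].

[6, 10, 19, 2]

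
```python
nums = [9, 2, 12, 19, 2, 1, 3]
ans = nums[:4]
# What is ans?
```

nums has length 7. The slice nums[:4] selects indices [0, 1, 2, 3] (0->9, 1->2, 2->12, 3->19), giving [9, 2, 12, 19].

[9, 2, 12, 19]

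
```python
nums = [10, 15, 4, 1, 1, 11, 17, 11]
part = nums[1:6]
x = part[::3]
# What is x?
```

nums has length 8. The slice nums[1:6] selects indices [1, 2, 3, 4, 5] (1->15, 2->4, 3->1, 4->1, 5->11), giving [15, 4, 1, 1, 11]. So part = [15, 4, 1, 1, 11]. part has length 5. The slice part[::3] selects indices [0, 3] (0->15, 3->1), giving [15, 1].

[15, 1]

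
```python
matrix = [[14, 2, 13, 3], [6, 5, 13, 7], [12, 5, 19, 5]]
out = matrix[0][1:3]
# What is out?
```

matrix[0] = [14, 2, 13, 3]. matrix[0] has length 4. The slice matrix[0][1:3] selects indices [1, 2] (1->2, 2->13), giving [2, 13].

[2, 13]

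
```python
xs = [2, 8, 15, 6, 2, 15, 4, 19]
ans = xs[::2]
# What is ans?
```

xs has length 8. The slice xs[::2] selects indices [0, 2, 4, 6] (0->2, 2->15, 4->2, 6->4), giving [2, 15, 2, 4].

[2, 15, 2, 4]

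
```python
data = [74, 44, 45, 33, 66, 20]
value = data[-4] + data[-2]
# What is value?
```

data has length 6. Negative index -4 maps to positive index 6 + (-4) = 2. data[2] = 45.
data has length 6. Negative index -2 maps to positive index 6 + (-2) = 4. data[4] = 66.
Sum: 45 + 66 = 111.

111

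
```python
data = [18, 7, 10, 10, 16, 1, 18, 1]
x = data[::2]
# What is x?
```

data has length 8. The slice data[::2] selects indices [0, 2, 4, 6] (0->18, 2->10, 4->16, 6->18), giving [18, 10, 16, 18].

[18, 10, 16, 18]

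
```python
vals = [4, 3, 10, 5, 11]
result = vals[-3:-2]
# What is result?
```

vals has length 5. The slice vals[-3:-2] selects indices [2] (2->10), giving [10].

[10]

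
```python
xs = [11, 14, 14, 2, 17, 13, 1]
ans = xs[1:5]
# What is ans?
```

xs has length 7. The slice xs[1:5] selects indices [1, 2, 3, 4] (1->14, 2->14, 3->2, 4->17), giving [14, 14, 2, 17].

[14, 14, 2, 17]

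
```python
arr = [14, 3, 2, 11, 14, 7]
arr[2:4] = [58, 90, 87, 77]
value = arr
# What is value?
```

arr starts as [14, 3, 2, 11, 14, 7] (length 6). The slice arr[2:4] covers indices [2, 3] with values [2, 11]. Replacing that slice with [58, 90, 87, 77] (different length) produces [14, 3, 58, 90, 87, 77, 14, 7].

[14, 3, 58, 90, 87, 77, 14, 7]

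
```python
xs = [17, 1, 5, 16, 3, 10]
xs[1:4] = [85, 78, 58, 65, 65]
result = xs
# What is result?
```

xs starts as [17, 1, 5, 16, 3, 10] (length 6). The slice xs[1:4] covers indices [1, 2, 3] with values [1, 5, 16]. Replacing that slice with [85, 78, 58, 65, 65] (different length) produces [17, 85, 78, 58, 65, 65, 3, 10].

[17, 85, 78, 58, 65, 65, 3, 10]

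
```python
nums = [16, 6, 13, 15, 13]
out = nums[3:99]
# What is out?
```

nums has length 5. The slice nums[3:99] selects indices [3, 4] (3->15, 4->13), giving [15, 13].

[15, 13]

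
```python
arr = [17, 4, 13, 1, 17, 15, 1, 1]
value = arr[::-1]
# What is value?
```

arr has length 8. The slice arr[::-1] selects indices [7, 6, 5, 4, 3, 2, 1, 0] (7->1, 6->1, 5->15, 4->17, 3->1, 2->13, 1->4, 0->17), giving [1, 1, 15, 17, 1, 13, 4, 17].

[1, 1, 15, 17, 1, 13, 4, 17]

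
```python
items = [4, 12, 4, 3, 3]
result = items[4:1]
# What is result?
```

items has length 5. The slice items[4:1] resolves to an empty index range, so the result is [].

[]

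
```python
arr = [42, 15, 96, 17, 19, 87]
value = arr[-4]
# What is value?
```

arr has length 6. Negative index -4 maps to positive index 6 + (-4) = 2. arr[2] = 96.

96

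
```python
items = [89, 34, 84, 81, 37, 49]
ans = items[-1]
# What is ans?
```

items has length 6. Negative index -1 maps to positive index 6 + (-1) = 5. items[5] = 49.

49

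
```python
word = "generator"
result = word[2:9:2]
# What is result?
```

word has length 9. The slice word[2:9:2] selects indices [2, 4, 6, 8] (2->'n', 4->'r', 6->'t', 8->'r'), giving 'nrtr'.

'nrtr'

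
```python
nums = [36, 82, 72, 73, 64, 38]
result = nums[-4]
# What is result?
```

nums has length 6. Negative index -4 maps to positive index 6 + (-4) = 2. nums[2] = 72.

72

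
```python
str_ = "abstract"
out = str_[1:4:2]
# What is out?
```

str_ has length 8. The slice str_[1:4:2] selects indices [1, 3] (1->'b', 3->'t'), giving 'bt'.

'bt'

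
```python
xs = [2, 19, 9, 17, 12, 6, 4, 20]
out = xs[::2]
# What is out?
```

xs has length 8. The slice xs[::2] selects indices [0, 2, 4, 6] (0->2, 2->9, 4->12, 6->4), giving [2, 9, 12, 4].

[2, 9, 12, 4]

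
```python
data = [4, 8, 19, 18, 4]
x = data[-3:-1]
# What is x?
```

data has length 5. The slice data[-3:-1] selects indices [2, 3] (2->19, 3->18), giving [19, 18].

[19, 18]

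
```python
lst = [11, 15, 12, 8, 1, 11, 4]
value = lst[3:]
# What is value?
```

lst has length 7. The slice lst[3:] selects indices [3, 4, 5, 6] (3->8, 4->1, 5->11, 6->4), giving [8, 1, 11, 4].

[8, 1, 11, 4]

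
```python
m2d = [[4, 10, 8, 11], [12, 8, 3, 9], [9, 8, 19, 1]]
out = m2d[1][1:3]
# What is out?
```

m2d[1] = [12, 8, 3, 9]. m2d[1] has length 4. The slice m2d[1][1:3] selects indices [1, 2] (1->8, 2->3), giving [8, 3].

[8, 3]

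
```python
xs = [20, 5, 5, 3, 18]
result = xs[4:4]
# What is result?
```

xs has length 5. The slice xs[4:4] resolves to an empty index range, so the result is [].

[]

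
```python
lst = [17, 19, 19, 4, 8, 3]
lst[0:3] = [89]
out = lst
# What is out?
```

lst starts as [17, 19, 19, 4, 8, 3] (length 6). The slice lst[0:3] covers indices [0, 1, 2] with values [17, 19, 19]. Replacing that slice with [89] (different length) produces [89, 4, 8, 3].

[89, 4, 8, 3]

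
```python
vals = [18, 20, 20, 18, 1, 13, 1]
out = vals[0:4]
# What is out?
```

vals has length 7. The slice vals[0:4] selects indices [0, 1, 2, 3] (0->18, 1->20, 2->20, 3->18), giving [18, 20, 20, 18].

[18, 20, 20, 18]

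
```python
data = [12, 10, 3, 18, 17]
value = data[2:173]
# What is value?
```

data has length 5. The slice data[2:173] selects indices [2, 3, 4] (2->3, 3->18, 4->17), giving [3, 18, 17].

[3, 18, 17]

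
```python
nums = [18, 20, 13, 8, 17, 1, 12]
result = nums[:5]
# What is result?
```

nums has length 7. The slice nums[:5] selects indices [0, 1, 2, 3, 4] (0->18, 1->20, 2->13, 3->8, 4->17), giving [18, 20, 13, 8, 17].

[18, 20, 13, 8, 17]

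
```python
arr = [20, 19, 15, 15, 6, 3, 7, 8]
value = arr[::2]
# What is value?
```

arr has length 8. The slice arr[::2] selects indices [0, 2, 4, 6] (0->20, 2->15, 4->6, 6->7), giving [20, 15, 6, 7].

[20, 15, 6, 7]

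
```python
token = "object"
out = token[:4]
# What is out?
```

token has length 6. The slice token[:4] selects indices [0, 1, 2, 3] (0->'o', 1->'b', 2->'j', 3->'e'), giving 'obje'.

'obje'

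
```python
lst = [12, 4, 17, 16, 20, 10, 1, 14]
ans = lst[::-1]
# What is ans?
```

lst has length 8. The slice lst[::-1] selects indices [7, 6, 5, 4, 3, 2, 1, 0] (7->14, 6->1, 5->10, 4->20, 3->16, 2->17, 1->4, 0->12), giving [14, 1, 10, 20, 16, 17, 4, 12].

[14, 1, 10, 20, 16, 17, 4, 12]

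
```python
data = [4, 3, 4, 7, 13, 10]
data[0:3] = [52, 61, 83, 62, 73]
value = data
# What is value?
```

data starts as [4, 3, 4, 7, 13, 10] (length 6). The slice data[0:3] covers indices [0, 1, 2] with values [4, 3, 4]. Replacing that slice with [52, 61, 83, 62, 73] (different length) produces [52, 61, 83, 62, 73, 7, 13, 10].

[52, 61, 83, 62, 73, 7, 13, 10]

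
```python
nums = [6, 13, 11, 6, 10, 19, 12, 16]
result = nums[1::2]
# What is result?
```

nums has length 8. The slice nums[1::2] selects indices [1, 3, 5, 7] (1->13, 3->6, 5->19, 7->16), giving [13, 6, 19, 16].

[13, 6, 19, 16]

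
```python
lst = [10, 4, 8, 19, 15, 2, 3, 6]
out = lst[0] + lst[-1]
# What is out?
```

lst has length 8. lst[0] = 10.
lst has length 8. Negative index -1 maps to positive index 8 + (-1) = 7. lst[7] = 6.
Sum: 10 + 6 = 16.

16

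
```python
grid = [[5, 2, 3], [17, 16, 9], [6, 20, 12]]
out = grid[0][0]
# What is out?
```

grid[0] = [5, 2, 3]. Taking column 0 of that row yields 5.

5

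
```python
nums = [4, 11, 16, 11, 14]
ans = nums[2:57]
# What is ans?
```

nums has length 5. The slice nums[2:57] selects indices [2, 3, 4] (2->16, 3->11, 4->14), giving [16, 11, 14].

[16, 11, 14]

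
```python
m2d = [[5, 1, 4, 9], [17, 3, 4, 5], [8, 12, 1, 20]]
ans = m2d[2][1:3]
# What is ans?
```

m2d[2] = [8, 12, 1, 20]. m2d[2] has length 4. The slice m2d[2][1:3] selects indices [1, 2] (1->12, 2->1), giving [12, 1].

[12, 1]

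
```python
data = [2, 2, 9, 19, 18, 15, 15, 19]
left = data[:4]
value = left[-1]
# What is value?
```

data has length 8. The slice data[:4] selects indices [0, 1, 2, 3] (0->2, 1->2, 2->9, 3->19), giving [2, 2, 9, 19]. So left = [2, 2, 9, 19]. Then left[-1] = 19.

19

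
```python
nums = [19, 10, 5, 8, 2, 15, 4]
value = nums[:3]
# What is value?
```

nums has length 7. The slice nums[:3] selects indices [0, 1, 2] (0->19, 1->10, 2->5), giving [19, 10, 5].

[19, 10, 5]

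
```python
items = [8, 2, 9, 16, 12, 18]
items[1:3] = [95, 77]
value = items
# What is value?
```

items starts as [8, 2, 9, 16, 12, 18] (length 6). The slice items[1:3] covers indices [1, 2] with values [2, 9]. Replacing that slice with [95, 77] (same length) produces [8, 95, 77, 16, 12, 18].

[8, 95, 77, 16, 12, 18]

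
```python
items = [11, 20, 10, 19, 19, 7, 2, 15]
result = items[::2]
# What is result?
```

items has length 8. The slice items[::2] selects indices [0, 2, 4, 6] (0->11, 2->10, 4->19, 6->2), giving [11, 10, 19, 2].

[11, 10, 19, 2]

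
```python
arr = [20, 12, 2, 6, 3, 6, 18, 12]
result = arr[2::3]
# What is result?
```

arr has length 8. The slice arr[2::3] selects indices [2, 5] (2->2, 5->6), giving [2, 6].

[2, 6]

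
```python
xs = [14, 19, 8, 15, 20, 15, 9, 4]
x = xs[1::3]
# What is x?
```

xs has length 8. The slice xs[1::3] selects indices [1, 4, 7] (1->19, 4->20, 7->4), giving [19, 20, 4].

[19, 20, 4]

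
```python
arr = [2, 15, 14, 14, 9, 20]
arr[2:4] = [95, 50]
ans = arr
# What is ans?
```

arr starts as [2, 15, 14, 14, 9, 20] (length 6). The slice arr[2:4] covers indices [2, 3] with values [14, 14]. Replacing that slice with [95, 50] (same length) produces [2, 15, 95, 50, 9, 20].

[2, 15, 95, 50, 9, 20]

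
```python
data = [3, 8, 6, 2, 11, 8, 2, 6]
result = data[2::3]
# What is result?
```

data has length 8. The slice data[2::3] selects indices [2, 5] (2->6, 5->8), giving [6, 8].

[6, 8]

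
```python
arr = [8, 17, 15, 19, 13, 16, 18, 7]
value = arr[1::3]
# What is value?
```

arr has length 8. The slice arr[1::3] selects indices [1, 4, 7] (1->17, 4->13, 7->7), giving [17, 13, 7].

[17, 13, 7]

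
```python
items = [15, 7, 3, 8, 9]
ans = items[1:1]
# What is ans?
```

items has length 5. The slice items[1:1] resolves to an empty index range, so the result is [].

[]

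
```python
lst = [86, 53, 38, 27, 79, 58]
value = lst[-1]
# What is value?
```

lst has length 6. Negative index -1 maps to positive index 6 + (-1) = 5. lst[5] = 58.

58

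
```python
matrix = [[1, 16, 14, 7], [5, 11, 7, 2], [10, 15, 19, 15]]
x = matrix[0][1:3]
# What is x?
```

matrix[0] = [1, 16, 14, 7]. matrix[0] has length 4. The slice matrix[0][1:3] selects indices [1, 2] (1->16, 2->14), giving [16, 14].

[16, 14]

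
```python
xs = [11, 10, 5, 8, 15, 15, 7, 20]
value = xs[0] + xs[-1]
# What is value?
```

xs has length 8. xs[0] = 11.
xs has length 8. Negative index -1 maps to positive index 8 + (-1) = 7. xs[7] = 20.
Sum: 11 + 20 = 31.

31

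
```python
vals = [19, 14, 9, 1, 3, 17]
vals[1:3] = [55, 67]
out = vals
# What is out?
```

vals starts as [19, 14, 9, 1, 3, 17] (length 6). The slice vals[1:3] covers indices [1, 2] with values [14, 9]. Replacing that slice with [55, 67] (same length) produces [19, 55, 67, 1, 3, 17].

[19, 55, 67, 1, 3, 17]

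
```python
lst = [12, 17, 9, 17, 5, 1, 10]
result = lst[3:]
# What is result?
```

lst has length 7. The slice lst[3:] selects indices [3, 4, 5, 6] (3->17, 4->5, 5->1, 6->10), giving [17, 5, 1, 10].

[17, 5, 1, 10]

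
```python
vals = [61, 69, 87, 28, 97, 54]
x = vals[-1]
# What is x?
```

vals has length 6. Negative index -1 maps to positive index 6 + (-1) = 5. vals[5] = 54.

54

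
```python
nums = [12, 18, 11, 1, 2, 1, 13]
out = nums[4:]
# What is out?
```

nums has length 7. The slice nums[4:] selects indices [4, 5, 6] (4->2, 5->1, 6->13), giving [2, 1, 13].

[2, 1, 13]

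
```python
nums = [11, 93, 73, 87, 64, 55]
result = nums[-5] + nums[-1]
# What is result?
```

nums has length 6. Negative index -5 maps to positive index 6 + (-5) = 1. nums[1] = 93.
nums has length 6. Negative index -1 maps to positive index 6 + (-1) = 5. nums[5] = 55.
Sum: 93 + 55 = 148.

148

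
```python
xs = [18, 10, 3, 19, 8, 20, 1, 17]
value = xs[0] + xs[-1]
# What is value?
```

xs has length 8. xs[0] = 18.
xs has length 8. Negative index -1 maps to positive index 8 + (-1) = 7. xs[7] = 17.
Sum: 18 + 17 = 35.

35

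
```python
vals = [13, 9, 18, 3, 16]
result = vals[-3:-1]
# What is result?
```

vals has length 5. The slice vals[-3:-1] selects indices [2, 3] (2->18, 3->3), giving [18, 3].

[18, 3]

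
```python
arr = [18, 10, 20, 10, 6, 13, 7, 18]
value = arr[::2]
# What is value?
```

arr has length 8. The slice arr[::2] selects indices [0, 2, 4, 6] (0->18, 2->20, 4->6, 6->7), giving [18, 20, 6, 7].

[18, 20, 6, 7]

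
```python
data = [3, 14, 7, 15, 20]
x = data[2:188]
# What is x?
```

data has length 5. The slice data[2:188] selects indices [2, 3, 4] (2->7, 3->15, 4->20), giving [7, 15, 20].

[7, 15, 20]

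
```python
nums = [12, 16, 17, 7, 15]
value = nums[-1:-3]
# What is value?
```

nums has length 5. The slice nums[-1:-3] resolves to an empty index range, so the result is [].

[]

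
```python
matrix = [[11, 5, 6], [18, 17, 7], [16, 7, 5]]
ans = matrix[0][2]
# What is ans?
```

matrix[0] = [11, 5, 6]. Taking column 2 of that row yields 6.

6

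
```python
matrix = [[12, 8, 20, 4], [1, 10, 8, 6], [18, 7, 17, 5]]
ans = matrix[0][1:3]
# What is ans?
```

matrix[0] = [12, 8, 20, 4]. matrix[0] has length 4. The slice matrix[0][1:3] selects indices [1, 2] (1->8, 2->20), giving [8, 20].

[8, 20]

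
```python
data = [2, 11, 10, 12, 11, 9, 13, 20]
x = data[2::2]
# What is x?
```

data has length 8. The slice data[2::2] selects indices [2, 4, 6] (2->10, 4->11, 6->13), giving [10, 11, 13].

[10, 11, 13]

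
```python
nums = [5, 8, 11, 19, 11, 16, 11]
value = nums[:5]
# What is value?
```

nums has length 7. The slice nums[:5] selects indices [0, 1, 2, 3, 4] (0->5, 1->8, 2->11, 3->19, 4->11), giving [5, 8, 11, 19, 11].

[5, 8, 11, 19, 11]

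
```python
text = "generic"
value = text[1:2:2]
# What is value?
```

text has length 7. The slice text[1:2:2] selects indices [1] (1->'e'), giving 'e'.

'e'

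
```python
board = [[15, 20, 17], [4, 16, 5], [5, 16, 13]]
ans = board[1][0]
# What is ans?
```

board[1] = [4, 16, 5]. Taking column 0 of that row yields 4.

4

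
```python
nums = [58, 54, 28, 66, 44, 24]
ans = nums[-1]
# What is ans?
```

nums has length 6. Negative index -1 maps to positive index 6 + (-1) = 5. nums[5] = 24.

24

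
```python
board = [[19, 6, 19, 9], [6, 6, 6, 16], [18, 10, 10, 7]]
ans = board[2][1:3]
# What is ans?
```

board[2] = [18, 10, 10, 7]. board[2] has length 4. The slice board[2][1:3] selects indices [1, 2] (1->10, 2->10), giving [10, 10].

[10, 10]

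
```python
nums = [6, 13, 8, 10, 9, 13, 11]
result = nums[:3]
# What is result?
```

nums has length 7. The slice nums[:3] selects indices [0, 1, 2] (0->6, 1->13, 2->8), giving [6, 13, 8].

[6, 13, 8]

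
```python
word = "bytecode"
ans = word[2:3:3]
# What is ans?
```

word has length 8. The slice word[2:3:3] selects indices [2] (2->'t'), giving 't'.

't'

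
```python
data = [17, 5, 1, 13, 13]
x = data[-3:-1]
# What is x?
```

data has length 5. The slice data[-3:-1] selects indices [2, 3] (2->1, 3->13), giving [1, 13].

[1, 13]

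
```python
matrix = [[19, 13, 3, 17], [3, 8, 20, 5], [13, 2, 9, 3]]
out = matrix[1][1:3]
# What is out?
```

matrix[1] = [3, 8, 20, 5]. matrix[1] has length 4. The slice matrix[1][1:3] selects indices [1, 2] (1->8, 2->20), giving [8, 20].

[8, 20]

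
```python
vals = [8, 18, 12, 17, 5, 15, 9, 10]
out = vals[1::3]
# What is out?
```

vals has length 8. The slice vals[1::3] selects indices [1, 4, 7] (1->18, 4->5, 7->10), giving [18, 5, 10].

[18, 5, 10]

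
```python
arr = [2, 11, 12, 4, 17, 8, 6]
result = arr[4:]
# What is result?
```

arr has length 7. The slice arr[4:] selects indices [4, 5, 6] (4->17, 5->8, 6->6), giving [17, 8, 6].

[17, 8, 6]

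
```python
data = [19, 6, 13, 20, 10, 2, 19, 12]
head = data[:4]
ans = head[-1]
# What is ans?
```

data has length 8. The slice data[:4] selects indices [0, 1, 2, 3] (0->19, 1->6, 2->13, 3->20), giving [19, 6, 13, 20]. So head = [19, 6, 13, 20]. Then head[-1] = 20.

20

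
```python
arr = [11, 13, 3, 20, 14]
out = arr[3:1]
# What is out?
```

arr has length 5. The slice arr[3:1] resolves to an empty index range, so the result is [].

[]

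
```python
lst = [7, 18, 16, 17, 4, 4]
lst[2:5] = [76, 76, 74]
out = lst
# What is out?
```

lst starts as [7, 18, 16, 17, 4, 4] (length 6). The slice lst[2:5] covers indices [2, 3, 4] with values [16, 17, 4]. Replacing that slice with [76, 76, 74] (same length) produces [7, 18, 76, 76, 74, 4].

[7, 18, 76, 76, 74, 4]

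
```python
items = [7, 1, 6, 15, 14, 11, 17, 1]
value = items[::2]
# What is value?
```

items has length 8. The slice items[::2] selects indices [0, 2, 4, 6] (0->7, 2->6, 4->14, 6->17), giving [7, 6, 14, 17].

[7, 6, 14, 17]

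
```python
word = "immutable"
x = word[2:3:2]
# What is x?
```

word has length 9. The slice word[2:3:2] selects indices [2] (2->'m'), giving 'm'.

'm'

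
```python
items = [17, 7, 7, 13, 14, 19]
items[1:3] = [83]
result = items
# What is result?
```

items starts as [17, 7, 7, 13, 14, 19] (length 6). The slice items[1:3] covers indices [1, 2] with values [7, 7]. Replacing that slice with [83] (different length) produces [17, 83, 13, 14, 19].

[17, 83, 13, 14, 19]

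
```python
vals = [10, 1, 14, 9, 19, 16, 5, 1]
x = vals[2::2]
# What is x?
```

vals has length 8. The slice vals[2::2] selects indices [2, 4, 6] (2->14, 4->19, 6->5), giving [14, 19, 5].

[14, 19, 5]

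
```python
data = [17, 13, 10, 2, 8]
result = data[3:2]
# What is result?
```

data has length 5. The slice data[3:2] resolves to an empty index range, so the result is [].

[]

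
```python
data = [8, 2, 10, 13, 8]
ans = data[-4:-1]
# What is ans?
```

data has length 5. The slice data[-4:-1] selects indices [1, 2, 3] (1->2, 2->10, 3->13), giving [2, 10, 13].

[2, 10, 13]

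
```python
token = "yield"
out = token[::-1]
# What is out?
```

token has length 5. The slice token[::-1] selects indices [4, 3, 2, 1, 0] (4->'d', 3->'l', 2->'e', 1->'i', 0->'y'), giving 'dleiy'.

'dleiy'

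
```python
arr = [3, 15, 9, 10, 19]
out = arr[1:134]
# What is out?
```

arr has length 5. The slice arr[1:134] selects indices [1, 2, 3, 4] (1->15, 2->9, 3->10, 4->19), giving [15, 9, 10, 19].

[15, 9, 10, 19]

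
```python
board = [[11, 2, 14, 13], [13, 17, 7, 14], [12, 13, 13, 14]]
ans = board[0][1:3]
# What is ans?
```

board[0] = [11, 2, 14, 13]. board[0] has length 4. The slice board[0][1:3] selects indices [1, 2] (1->2, 2->14), giving [2, 14].

[2, 14]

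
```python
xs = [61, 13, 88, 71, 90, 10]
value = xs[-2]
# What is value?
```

xs has length 6. Negative index -2 maps to positive index 6 + (-2) = 4. xs[4] = 90.

90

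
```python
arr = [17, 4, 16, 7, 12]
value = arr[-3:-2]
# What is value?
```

arr has length 5. The slice arr[-3:-2] selects indices [2] (2->16), giving [16].

[16]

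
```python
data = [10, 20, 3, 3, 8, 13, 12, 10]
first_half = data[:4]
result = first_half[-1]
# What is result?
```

data has length 8. The slice data[:4] selects indices [0, 1, 2, 3] (0->10, 1->20, 2->3, 3->3), giving [10, 20, 3, 3]. So first_half = [10, 20, 3, 3]. Then first_half[-1] = 3.

3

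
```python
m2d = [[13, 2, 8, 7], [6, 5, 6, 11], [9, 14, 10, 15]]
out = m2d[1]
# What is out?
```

m2d has 3 rows. Row 1 is [6, 5, 6, 11].

[6, 5, 6, 11]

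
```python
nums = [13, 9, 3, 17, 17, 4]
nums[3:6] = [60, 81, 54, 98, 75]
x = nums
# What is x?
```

nums starts as [13, 9, 3, 17, 17, 4] (length 6). The slice nums[3:6] covers indices [3, 4, 5] with values [17, 17, 4]. Replacing that slice with [60, 81, 54, 98, 75] (different length) produces [13, 9, 3, 60, 81, 54, 98, 75].

[13, 9, 3, 60, 81, 54, 98, 75]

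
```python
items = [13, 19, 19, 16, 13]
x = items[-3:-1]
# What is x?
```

items has length 5. The slice items[-3:-1] selects indices [2, 3] (2->19, 3->16), giving [19, 16].

[19, 16]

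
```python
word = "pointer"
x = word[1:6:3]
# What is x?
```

word has length 7. The slice word[1:6:3] selects indices [1, 4] (1->'o', 4->'t'), giving 'ot'.

'ot'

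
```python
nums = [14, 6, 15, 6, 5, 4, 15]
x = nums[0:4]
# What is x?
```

nums has length 7. The slice nums[0:4] selects indices [0, 1, 2, 3] (0->14, 1->6, 2->15, 3->6), giving [14, 6, 15, 6].

[14, 6, 15, 6]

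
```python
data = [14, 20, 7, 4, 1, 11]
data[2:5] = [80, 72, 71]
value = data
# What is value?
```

data starts as [14, 20, 7, 4, 1, 11] (length 6). The slice data[2:5] covers indices [2, 3, 4] with values [7, 4, 1]. Replacing that slice with [80, 72, 71] (same length) produces [14, 20, 80, 72, 71, 11].

[14, 20, 80, 72, 71, 11]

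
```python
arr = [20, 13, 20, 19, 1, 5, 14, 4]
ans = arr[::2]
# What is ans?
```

arr has length 8. The slice arr[::2] selects indices [0, 2, 4, 6] (0->20, 2->20, 4->1, 6->14), giving [20, 20, 1, 14].

[20, 20, 1, 14]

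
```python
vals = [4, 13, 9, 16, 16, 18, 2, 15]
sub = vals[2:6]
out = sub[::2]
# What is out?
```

vals has length 8. The slice vals[2:6] selects indices [2, 3, 4, 5] (2->9, 3->16, 4->16, 5->18), giving [9, 16, 16, 18]. So sub = [9, 16, 16, 18]. sub has length 4. The slice sub[::2] selects indices [0, 2] (0->9, 2->16), giving [9, 16].

[9, 16]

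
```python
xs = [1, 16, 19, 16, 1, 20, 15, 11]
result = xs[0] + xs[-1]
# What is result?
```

xs has length 8. xs[0] = 1.
xs has length 8. Negative index -1 maps to positive index 8 + (-1) = 7. xs[7] = 11.
Sum: 1 + 11 = 12.

12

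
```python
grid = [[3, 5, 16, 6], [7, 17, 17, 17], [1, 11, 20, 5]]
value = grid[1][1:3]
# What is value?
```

grid[1] = [7, 17, 17, 17]. grid[1] has length 4. The slice grid[1][1:3] selects indices [1, 2] (1->17, 2->17), giving [17, 17].

[17, 17]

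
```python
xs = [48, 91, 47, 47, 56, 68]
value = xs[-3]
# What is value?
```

xs has length 6. Negative index -3 maps to positive index 6 + (-3) = 3. xs[3] = 47.

47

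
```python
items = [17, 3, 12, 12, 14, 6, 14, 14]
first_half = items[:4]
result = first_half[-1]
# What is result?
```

items has length 8. The slice items[:4] selects indices [0, 1, 2, 3] (0->17, 1->3, 2->12, 3->12), giving [17, 3, 12, 12]. So first_half = [17, 3, 12, 12]. Then first_half[-1] = 12.

12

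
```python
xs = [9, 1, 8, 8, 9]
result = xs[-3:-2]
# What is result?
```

xs has length 5. The slice xs[-3:-2] selects indices [2] (2->8), giving [8].

[8]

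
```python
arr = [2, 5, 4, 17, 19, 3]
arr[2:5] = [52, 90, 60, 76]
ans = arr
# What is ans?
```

arr starts as [2, 5, 4, 17, 19, 3] (length 6). The slice arr[2:5] covers indices [2, 3, 4] with values [4, 17, 19]. Replacing that slice with [52, 90, 60, 76] (different length) produces [2, 5, 52, 90, 60, 76, 3].

[2, 5, 52, 90, 60, 76, 3]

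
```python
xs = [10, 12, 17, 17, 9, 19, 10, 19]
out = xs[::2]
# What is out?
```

xs has length 8. The slice xs[::2] selects indices [0, 2, 4, 6] (0->10, 2->17, 4->9, 6->10), giving [10, 17, 9, 10].

[10, 17, 9, 10]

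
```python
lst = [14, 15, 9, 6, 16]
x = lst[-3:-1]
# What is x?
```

lst has length 5. The slice lst[-3:-1] selects indices [2, 3] (2->9, 3->6), giving [9, 6].

[9, 6]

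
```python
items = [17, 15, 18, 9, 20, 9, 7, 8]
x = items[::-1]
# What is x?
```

items has length 8. The slice items[::-1] selects indices [7, 6, 5, 4, 3, 2, 1, 0] (7->8, 6->7, 5->9, 4->20, 3->9, 2->18, 1->15, 0->17), giving [8, 7, 9, 20, 9, 18, 15, 17].

[8, 7, 9, 20, 9, 18, 15, 17]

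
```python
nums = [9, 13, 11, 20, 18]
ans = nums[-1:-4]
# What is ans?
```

nums has length 5. The slice nums[-1:-4] resolves to an empty index range, so the result is [].

[]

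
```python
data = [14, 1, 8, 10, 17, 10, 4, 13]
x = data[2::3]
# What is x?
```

data has length 8. The slice data[2::3] selects indices [2, 5] (2->8, 5->10), giving [8, 10].

[8, 10]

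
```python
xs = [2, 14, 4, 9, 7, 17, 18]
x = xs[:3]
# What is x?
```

xs has length 7. The slice xs[:3] selects indices [0, 1, 2] (0->2, 1->14, 2->4), giving [2, 14, 4].

[2, 14, 4]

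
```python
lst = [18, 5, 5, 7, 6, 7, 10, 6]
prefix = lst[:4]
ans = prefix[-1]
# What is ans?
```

lst has length 8. The slice lst[:4] selects indices [0, 1, 2, 3] (0->18, 1->5, 2->5, 3->7), giving [18, 5, 5, 7]. So prefix = [18, 5, 5, 7]. Then prefix[-1] = 7.

7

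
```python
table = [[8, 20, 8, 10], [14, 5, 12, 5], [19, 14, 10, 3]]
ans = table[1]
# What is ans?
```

table has 3 rows. Row 1 is [14, 5, 12, 5].

[14, 5, 12, 5]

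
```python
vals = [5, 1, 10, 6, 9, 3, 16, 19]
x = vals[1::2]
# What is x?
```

vals has length 8. The slice vals[1::2] selects indices [1, 3, 5, 7] (1->1, 3->6, 5->3, 7->19), giving [1, 6, 3, 19].

[1, 6, 3, 19]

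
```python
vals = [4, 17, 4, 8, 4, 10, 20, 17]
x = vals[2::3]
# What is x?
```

vals has length 8. The slice vals[2::3] selects indices [2, 5] (2->4, 5->10), giving [4, 10].

[4, 10]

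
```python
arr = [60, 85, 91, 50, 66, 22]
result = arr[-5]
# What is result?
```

arr has length 6. Negative index -5 maps to positive index 6 + (-5) = 1. arr[1] = 85.

85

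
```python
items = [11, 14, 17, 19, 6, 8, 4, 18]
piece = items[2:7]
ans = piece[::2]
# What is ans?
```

items has length 8. The slice items[2:7] selects indices [2, 3, 4, 5, 6] (2->17, 3->19, 4->6, 5->8, 6->4), giving [17, 19, 6, 8, 4]. So piece = [17, 19, 6, 8, 4]. piece has length 5. The slice piece[::2] selects indices [0, 2, 4] (0->17, 2->6, 4->4), giving [17, 6, 4].

[17, 6, 4]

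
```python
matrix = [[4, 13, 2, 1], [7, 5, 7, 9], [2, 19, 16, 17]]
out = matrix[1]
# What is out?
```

matrix has 3 rows. Row 1 is [7, 5, 7, 9].

[7, 5, 7, 9]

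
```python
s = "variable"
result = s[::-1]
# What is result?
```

s has length 8. The slice s[::-1] selects indices [7, 6, 5, 4, 3, 2, 1, 0] (7->'e', 6->'l', 5->'b', 4->'a', 3->'i', 2->'r', 1->'a', 0->'v'), giving 'elbairav'.

'elbairav'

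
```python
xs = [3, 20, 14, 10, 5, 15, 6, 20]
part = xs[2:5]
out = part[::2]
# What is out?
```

xs has length 8. The slice xs[2:5] selects indices [2, 3, 4] (2->14, 3->10, 4->5), giving [14, 10, 5]. So part = [14, 10, 5]. part has length 3. The slice part[::2] selects indices [0, 2] (0->14, 2->5), giving [14, 5].

[14, 5]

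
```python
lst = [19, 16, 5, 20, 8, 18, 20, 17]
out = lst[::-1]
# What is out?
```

lst has length 8. The slice lst[::-1] selects indices [7, 6, 5, 4, 3, 2, 1, 0] (7->17, 6->20, 5->18, 4->8, 3->20, 2->5, 1->16, 0->19), giving [17, 20, 18, 8, 20, 5, 16, 19].

[17, 20, 18, 8, 20, 5, 16, 19]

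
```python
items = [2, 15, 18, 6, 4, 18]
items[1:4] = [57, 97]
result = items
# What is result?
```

items starts as [2, 15, 18, 6, 4, 18] (length 6). The slice items[1:4] covers indices [1, 2, 3] with values [15, 18, 6]. Replacing that slice with [57, 97] (different length) produces [2, 57, 97, 4, 18].

[2, 57, 97, 4, 18]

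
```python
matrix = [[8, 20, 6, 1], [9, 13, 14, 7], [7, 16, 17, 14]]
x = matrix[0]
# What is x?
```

matrix has 3 rows. Row 0 is [8, 20, 6, 1].

[8, 20, 6, 1]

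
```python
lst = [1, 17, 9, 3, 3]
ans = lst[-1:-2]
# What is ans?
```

lst has length 5. The slice lst[-1:-2] resolves to an empty index range, so the result is [].

[]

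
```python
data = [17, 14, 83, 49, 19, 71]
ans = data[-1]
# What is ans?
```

data has length 6. Negative index -1 maps to positive index 6 + (-1) = 5. data[5] = 71.

71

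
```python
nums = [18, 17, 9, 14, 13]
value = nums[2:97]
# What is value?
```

nums has length 5. The slice nums[2:97] selects indices [2, 3, 4] (2->9, 3->14, 4->13), giving [9, 14, 13].

[9, 14, 13]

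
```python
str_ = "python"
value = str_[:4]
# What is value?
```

str_ has length 6. The slice str_[:4] selects indices [0, 1, 2, 3] (0->'p', 1->'y', 2->'t', 3->'h'), giving 'pyth'.

'pyth'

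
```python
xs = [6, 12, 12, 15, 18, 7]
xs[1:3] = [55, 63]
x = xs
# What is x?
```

xs starts as [6, 12, 12, 15, 18, 7] (length 6). The slice xs[1:3] covers indices [1, 2] with values [12, 12]. Replacing that slice with [55, 63] (same length) produces [6, 55, 63, 15, 18, 7].

[6, 55, 63, 15, 18, 7]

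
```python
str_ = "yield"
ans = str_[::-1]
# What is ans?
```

str_ has length 5. The slice str_[::-1] selects indices [4, 3, 2, 1, 0] (4->'d', 3->'l', 2->'e', 1->'i', 0->'y'), giving 'dleiy'.

'dleiy'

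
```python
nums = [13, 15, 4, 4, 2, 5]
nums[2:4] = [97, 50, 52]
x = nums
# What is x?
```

nums starts as [13, 15, 4, 4, 2, 5] (length 6). The slice nums[2:4] covers indices [2, 3] with values [4, 4]. Replacing that slice with [97, 50, 52] (different length) produces [13, 15, 97, 50, 52, 2, 5].

[13, 15, 97, 50, 52, 2, 5]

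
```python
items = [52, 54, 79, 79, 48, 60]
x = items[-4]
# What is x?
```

items has length 6. Negative index -4 maps to positive index 6 + (-4) = 2. items[2] = 79.

79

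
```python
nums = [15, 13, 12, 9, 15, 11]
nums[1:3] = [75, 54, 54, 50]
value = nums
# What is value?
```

nums starts as [15, 13, 12, 9, 15, 11] (length 6). The slice nums[1:3] covers indices [1, 2] with values [13, 12]. Replacing that slice with [75, 54, 54, 50] (different length) produces [15, 75, 54, 54, 50, 9, 15, 11].

[15, 75, 54, 54, 50, 9, 15, 11]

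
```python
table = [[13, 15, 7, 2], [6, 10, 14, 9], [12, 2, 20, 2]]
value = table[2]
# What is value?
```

table has 3 rows. Row 2 is [12, 2, 20, 2].

[12, 2, 20, 2]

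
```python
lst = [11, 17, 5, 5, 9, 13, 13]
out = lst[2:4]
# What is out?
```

lst has length 7. The slice lst[2:4] selects indices [2, 3] (2->5, 3->5), giving [5, 5].

[5, 5]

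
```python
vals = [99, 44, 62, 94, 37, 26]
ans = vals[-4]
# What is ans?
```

vals has length 6. Negative index -4 maps to positive index 6 + (-4) = 2. vals[2] = 62.

62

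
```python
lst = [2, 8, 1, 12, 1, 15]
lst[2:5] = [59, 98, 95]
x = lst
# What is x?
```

lst starts as [2, 8, 1, 12, 1, 15] (length 6). The slice lst[2:5] covers indices [2, 3, 4] with values [1, 12, 1]. Replacing that slice with [59, 98, 95] (same length) produces [2, 8, 59, 98, 95, 15].

[2, 8, 59, 98, 95, 15]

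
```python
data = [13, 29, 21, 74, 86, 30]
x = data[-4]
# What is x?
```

data has length 6. Negative index -4 maps to positive index 6 + (-4) = 2. data[2] = 21.

21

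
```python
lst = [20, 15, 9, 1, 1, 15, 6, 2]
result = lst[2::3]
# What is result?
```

lst has length 8. The slice lst[2::3] selects indices [2, 5] (2->9, 5->15), giving [9, 15].

[9, 15]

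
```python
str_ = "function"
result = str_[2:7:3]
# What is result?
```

str_ has length 8. The slice str_[2:7:3] selects indices [2, 5] (2->'n', 5->'i'), giving 'ni'.

'ni'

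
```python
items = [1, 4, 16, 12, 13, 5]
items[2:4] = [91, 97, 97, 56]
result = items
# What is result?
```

items starts as [1, 4, 16, 12, 13, 5] (length 6). The slice items[2:4] covers indices [2, 3] with values [16, 12]. Replacing that slice with [91, 97, 97, 56] (different length) produces [1, 4, 91, 97, 97, 56, 13, 5].

[1, 4, 91, 97, 97, 56, 13, 5]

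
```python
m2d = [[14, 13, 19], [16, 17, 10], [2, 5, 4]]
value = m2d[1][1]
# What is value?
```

m2d[1] = [16, 17, 10]. Taking column 1 of that row yields 17.

17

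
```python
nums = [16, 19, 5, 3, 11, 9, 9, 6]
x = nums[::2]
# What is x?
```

nums has length 8. The slice nums[::2] selects indices [0, 2, 4, 6] (0->16, 2->5, 4->11, 6->9), giving [16, 5, 11, 9].

[16, 5, 11, 9]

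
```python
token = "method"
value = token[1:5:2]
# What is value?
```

token has length 6. The slice token[1:5:2] selects indices [1, 3] (1->'e', 3->'h'), giving 'eh'.

'eh'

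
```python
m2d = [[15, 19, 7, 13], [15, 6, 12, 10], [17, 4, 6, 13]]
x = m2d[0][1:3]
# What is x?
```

m2d[0] = [15, 19, 7, 13]. m2d[0] has length 4. The slice m2d[0][1:3] selects indices [1, 2] (1->19, 2->7), giving [19, 7].

[19, 7]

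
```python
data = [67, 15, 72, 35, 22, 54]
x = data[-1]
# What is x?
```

data has length 6. Negative index -1 maps to positive index 6 + (-1) = 5. data[5] = 54.

54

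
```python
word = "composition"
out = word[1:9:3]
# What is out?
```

word has length 11. The slice word[1:9:3] selects indices [1, 4, 7] (1->'o', 4->'o', 7->'t'), giving 'oot'.

'oot'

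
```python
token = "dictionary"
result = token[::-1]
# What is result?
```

token has length 10. The slice token[::-1] selects indices [9, 8, 7, 6, 5, 4, 3, 2, 1, 0] (9->'y', 8->'r', 7->'a', 6->'n', 5->'o', 4->'i', 3->'t', 2->'c', 1->'i', 0->'d'), giving 'yranoitcid'.

'yranoitcid'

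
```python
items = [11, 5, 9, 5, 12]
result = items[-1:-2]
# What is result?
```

items has length 5. The slice items[-1:-2] resolves to an empty index range, so the result is [].

[]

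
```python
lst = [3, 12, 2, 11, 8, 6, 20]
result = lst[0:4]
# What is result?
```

lst has length 7. The slice lst[0:4] selects indices [0, 1, 2, 3] (0->3, 1->12, 2->2, 3->11), giving [3, 12, 2, 11].

[3, 12, 2, 11]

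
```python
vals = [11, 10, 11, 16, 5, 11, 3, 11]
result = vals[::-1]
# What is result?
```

vals has length 8. The slice vals[::-1] selects indices [7, 6, 5, 4, 3, 2, 1, 0] (7->11, 6->3, 5->11, 4->5, 3->16, 2->11, 1->10, 0->11), giving [11, 3, 11, 5, 16, 11, 10, 11].

[11, 3, 11, 5, 16, 11, 10, 11]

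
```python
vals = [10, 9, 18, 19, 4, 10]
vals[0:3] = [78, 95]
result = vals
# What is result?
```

vals starts as [10, 9, 18, 19, 4, 10] (length 6). The slice vals[0:3] covers indices [0, 1, 2] with values [10, 9, 18]. Replacing that slice with [78, 95] (different length) produces [78, 95, 19, 4, 10].

[78, 95, 19, 4, 10]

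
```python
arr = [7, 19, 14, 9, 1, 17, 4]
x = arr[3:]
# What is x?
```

arr has length 7. The slice arr[3:] selects indices [3, 4, 5, 6] (3->9, 4->1, 5->17, 6->4), giving [9, 1, 17, 4].

[9, 1, 17, 4]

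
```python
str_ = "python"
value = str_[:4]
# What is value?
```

str_ has length 6. The slice str_[:4] selects indices [0, 1, 2, 3] (0->'p', 1->'y', 2->'t', 3->'h'), giving 'pyth'.

'pyth'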